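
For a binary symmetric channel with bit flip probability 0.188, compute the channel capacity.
0.3027 bits

For a binary symmetric channel (BSC) with error probability p:
Capacity C = 1 - H(p) bits per symbol

where H(p) = -p log₂(p) - (1-p) log₂(1-p) is the binary entropy function.

H(0.188) = 0.6973 bits
C = 1 - 0.6973 = 0.3027 bits per symbol

This means we can reliably transmit up to 0.3027 bits of information per channel use.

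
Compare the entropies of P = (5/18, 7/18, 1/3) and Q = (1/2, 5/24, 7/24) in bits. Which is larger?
P

Computing entropies in bits:
H(P) = 1.5715
H(Q) = 1.4899

Distribution P has higher entropy.

Intuition: The distribution closer to uniform (more spread out) has higher entropy.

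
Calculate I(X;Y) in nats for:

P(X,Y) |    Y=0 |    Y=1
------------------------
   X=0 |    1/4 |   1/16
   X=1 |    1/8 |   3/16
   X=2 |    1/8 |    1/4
0.0878 nats

Mutual information: I(X;Y) = H(X) + H(Y) - H(X,Y)

Marginals:
P(X) = (5/16, 5/16, 3/8), H(X) = 1.0948 nats
P(Y) = (1/2, 1/2), H(Y) = 0.6931 nats

Joint entropy: H(X,Y) = 1.7002 nats

I(X;Y) = 1.0948 + 0.6931 - 1.7002 = 0.0878 nats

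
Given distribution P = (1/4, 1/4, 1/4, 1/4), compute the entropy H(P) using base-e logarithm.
1.3863 nats

Shannon entropy is H(X) = -Σ p(x) log p(x).

For P = (1/4, 1/4, 1/4, 1/4):
H = -1/4 × log_e(1/4) -1/4 × log_e(1/4) -1/4 × log_e(1/4) -1/4 × log_e(1/4)
H = 1.3863 nats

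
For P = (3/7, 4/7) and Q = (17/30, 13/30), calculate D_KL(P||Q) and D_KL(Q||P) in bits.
D_KL(P||Q) = 0.0554, D_KL(Q||P) = 0.0554

KL divergence is not symmetric: D_KL(P||Q) ≠ D_KL(Q||P) in general.

D_KL(P||Q) = 0.0554 bits
D_KL(Q||P) = 0.0554 bits

In this case they happen to be equal (to 4 decimal places).

This asymmetry is why KL divergence is not a true distance metric.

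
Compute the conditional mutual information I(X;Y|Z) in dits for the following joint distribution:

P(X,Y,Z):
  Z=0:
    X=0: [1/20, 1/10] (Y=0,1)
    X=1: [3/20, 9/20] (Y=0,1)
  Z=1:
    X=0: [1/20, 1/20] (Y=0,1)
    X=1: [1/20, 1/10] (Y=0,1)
0.0024 dits

Conditional mutual information: I(X;Y|Z) = H(X|Z) + H(Y|Z) - H(X,Y|Z)

H(Z) = 0.2442
H(X,Z) = 0.4803 → H(X|Z) = 0.2361
H(Y,Z) = 0.5062 → H(Y|Z) = 0.2620
H(X,Y,Z) = 0.7398 → H(X,Y|Z) = 0.4956

I(X;Y|Z) = 0.2361 + 0.2620 - 0.4956 = 0.0024 dits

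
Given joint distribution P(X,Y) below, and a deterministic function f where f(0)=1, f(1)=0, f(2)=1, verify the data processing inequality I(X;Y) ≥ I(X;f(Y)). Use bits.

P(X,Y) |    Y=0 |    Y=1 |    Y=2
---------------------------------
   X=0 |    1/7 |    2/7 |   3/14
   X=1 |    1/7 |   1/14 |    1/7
I(X;Y) = 0.0500, I(X;f(Y)) = 0.0453, inequality holds: 0.0500 ≥ 0.0453

Data Processing Inequality: For any Markov chain X → Y → Z, we have I(X;Y) ≥ I(X;Z).

Here Z = f(Y) is a deterministic function of Y, forming X → Y → Z.

Original I(X;Y) = 0.0500 bits

After applying f:
P(X,Z) where Z=f(Y):
- P(X,Z=0) = P(X,Y=1)
- P(X,Z=1) = P(X,Y=0) + P(X,Y=2)

I(X;Z) = I(X;f(Y)) = 0.0453 bits

Verification: 0.0500 ≥ 0.0453 ✓

Information cannot be created by processing; the function f can only lose information about X.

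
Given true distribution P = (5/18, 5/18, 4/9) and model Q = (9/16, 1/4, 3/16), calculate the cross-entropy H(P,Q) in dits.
0.5598 dits

Cross-entropy: H(P,Q) = -Σ p(x) log q(x)

Alternatively: H(P,Q) = H(P) + D_KL(P||Q)
H(P) = 0.4656 dits
D_KL(P||Q) = 0.0942 dits

H(P,Q) = 0.4656 + 0.0942 = 0.5598 dits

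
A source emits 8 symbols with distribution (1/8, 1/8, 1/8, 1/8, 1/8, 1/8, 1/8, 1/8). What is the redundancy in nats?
0.0000 nats

Redundancy measures how far a source is from maximum entropy:
R = H_max - H(X)

Maximum entropy for 8 symbols: H_max = log_e(8) = 2.0794 nats
Actual entropy: H(X) = 2.0794 nats
Redundancy: R = 2.0794 - 2.0794 = 0.0000 nats

This redundancy represents potential for compression: the source could be compressed by 0.0000 nats per symbol.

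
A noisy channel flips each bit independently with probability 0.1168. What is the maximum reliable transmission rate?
0.4799 bits

For a binary symmetric channel (BSC) with error probability p:
Capacity C = 1 - H(p) bits per symbol

where H(p) = -p log₂(p) - (1-p) log₂(1-p) is the binary entropy function.

H(0.1168) = 0.5201 bits
C = 1 - 0.5201 = 0.4799 bits per symbol

This means we can reliably transmit up to 0.4799 bits of information per channel use.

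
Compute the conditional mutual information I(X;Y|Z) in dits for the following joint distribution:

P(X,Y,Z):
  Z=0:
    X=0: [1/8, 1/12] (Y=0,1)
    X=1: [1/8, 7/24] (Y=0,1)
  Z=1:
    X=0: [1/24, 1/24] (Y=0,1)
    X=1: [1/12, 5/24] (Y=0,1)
0.0140 dits

Conditional mutual information: I(X;Y|Z) = H(X|Z) + H(Y|Z) - H(X,Y|Z)

H(Z) = 0.2873
H(X,Z) = 0.5464 → H(X|Z) = 0.2590
H(Y,Z) = 0.5737 → H(Y|Z) = 0.2863
H(X,Y,Z) = 0.8187 → H(X,Y|Z) = 0.5313

I(X;Y|Z) = 0.2590 + 0.2863 - 0.5313 = 0.0140 dits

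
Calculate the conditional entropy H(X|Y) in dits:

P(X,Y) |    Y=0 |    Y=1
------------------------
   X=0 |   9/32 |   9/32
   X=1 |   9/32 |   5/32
0.2932 dits

Using the chain rule: H(X|Y) = H(X,Y) - H(Y)

First, compute H(X,Y) = 0.5908 dits

Marginal P(Y) = (9/16, 7/16)
H(Y) = 0.2976 dits

H(X|Y) = H(X,Y) - H(Y) = 0.5908 - 0.2976 = 0.2932 dits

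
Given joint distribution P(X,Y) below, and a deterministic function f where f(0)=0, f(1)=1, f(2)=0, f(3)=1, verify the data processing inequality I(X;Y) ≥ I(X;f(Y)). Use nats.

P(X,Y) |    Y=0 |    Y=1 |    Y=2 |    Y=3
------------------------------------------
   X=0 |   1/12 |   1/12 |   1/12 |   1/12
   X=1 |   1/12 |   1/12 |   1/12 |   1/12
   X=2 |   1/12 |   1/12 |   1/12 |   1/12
I(X;Y) = 0.0000, I(X;f(Y)) = 0.0000, inequality holds: 0.0000 ≥ 0.0000

Data Processing Inequality: For any Markov chain X → Y → Z, we have I(X;Y) ≥ I(X;Z).

Here Z = f(Y) is a deterministic function of Y, forming X → Y → Z.

Original I(X;Y) = 0.0000 nats

After applying f:
P(X,Z) where Z=f(Y):
- P(X,Z=0) = P(X,Y=0) + P(X,Y=2)
- P(X,Z=1) = P(X,Y=1) + P(X,Y=3)

I(X;Z) = I(X;f(Y)) = 0.0000 nats

Verification: 0.0000 ≥ 0.0000 ✓

Information cannot be created by processing; the function f can only lose information about X.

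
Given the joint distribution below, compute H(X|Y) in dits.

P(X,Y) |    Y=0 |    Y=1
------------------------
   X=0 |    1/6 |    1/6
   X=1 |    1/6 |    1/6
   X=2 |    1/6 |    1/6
0.4771 dits

Using the chain rule: H(X|Y) = H(X,Y) - H(Y)

First, compute H(X,Y) = 0.7782 dits

Marginal P(Y) = (1/2, 1/2)
H(Y) = 0.3010 dits

H(X|Y) = H(X,Y) - H(Y) = 0.7782 - 0.3010 = 0.4771 dits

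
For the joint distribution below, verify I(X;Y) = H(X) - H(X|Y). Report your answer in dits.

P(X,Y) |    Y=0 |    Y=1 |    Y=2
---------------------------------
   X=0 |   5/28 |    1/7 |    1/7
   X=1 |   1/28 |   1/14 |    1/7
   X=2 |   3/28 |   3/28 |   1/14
I(X;Y) = 0.0182 dits

Mutual information has multiple equivalent forms:
- I(X;Y) = H(X) - H(X|Y)
- I(X;Y) = H(Y) - H(Y|X)
- I(X;Y) = H(X) + H(Y) - H(X,Y)

Computing all quantities:
H(X) = 0.4607, H(Y) = 0.4766, H(X,Y) = 0.9191
H(X|Y) = 0.4425, H(Y|X) = 0.4584

Verification:
H(X) - H(X|Y) = 0.4607 - 0.4425 = 0.0182
H(Y) - H(Y|X) = 0.4766 - 0.4584 = 0.0182
H(X) + H(Y) - H(X,Y) = 0.4607 + 0.4766 - 0.9191 = 0.0182

All forms give I(X;Y) = 0.0182 dits. ✓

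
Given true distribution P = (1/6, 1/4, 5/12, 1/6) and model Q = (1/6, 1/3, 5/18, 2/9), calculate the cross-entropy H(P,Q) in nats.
1.3577 nats

Cross-entropy: H(P,Q) = -Σ p(x) log q(x)

Alternatively: H(P,Q) = H(P) + D_KL(P||Q)
H(P) = 1.3086 nats
D_KL(P||Q) = 0.0491 nats

H(P,Q) = 1.3086 + 0.0491 = 1.3577 nats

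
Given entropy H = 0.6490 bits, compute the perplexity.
1.5681

Perplexity is 2^H (or exp(H) for natural log).

H = 0.6490 bits
Perplexity = 2^0.6490 = 1.5681

Interpretation: The model's uncertainty is equivalent to choosing uniformly among 1.6 options.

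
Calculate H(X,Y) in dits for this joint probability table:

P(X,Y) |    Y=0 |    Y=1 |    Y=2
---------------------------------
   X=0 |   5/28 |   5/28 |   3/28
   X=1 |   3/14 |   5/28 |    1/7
0.7688 dits

Joint entropy is H(X,Y) = -Σ_{x,y} p(x,y) log p(x,y).

Summing over all non-zero entries:
H(X,Y) = -[5/28·log_10(5/28) + 5/28·log_10(5/28) + 3/28·log_10(3/28) + 3/14·log_10(3/14) + 5/28·log_10(5/28) + 1/7·log_10(1/7)]
H(X,Y) = 0.7688 dits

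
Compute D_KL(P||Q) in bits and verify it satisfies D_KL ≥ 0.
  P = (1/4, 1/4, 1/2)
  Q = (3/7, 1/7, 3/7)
0.1186 bits

KL divergence satisfies the Gibbs inequality: D_KL(P||Q) ≥ 0 for all distributions P, Q.

D_KL(P||Q) = Σ p(x) log(p(x)/q(x))
Term by term:
  x=0: 1/4 × log_2[(1/4)/(3/7)] = -0.1944
  x=1: 1/4 × log_2[(1/4)/(1/7)] = 0.2018
  x=2: 1/2 × log_2[(1/2)/(3/7)] = 0.1112
D_KL(P||Q) = 0.1186 bits

D_KL(P||Q) = 0.1186 ≥ 0 ✓

This non-negativity is a fundamental property: relative entropy cannot be negative because it measures how different Q is from P.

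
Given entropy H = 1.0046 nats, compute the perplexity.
2.7308

Perplexity is e^H (or exp(H) for natural log).

H = 1.0046 nats
Perplexity = e^1.0046 = 2.7308

Interpretation: The model's uncertainty is equivalent to choosing uniformly among 2.7 options.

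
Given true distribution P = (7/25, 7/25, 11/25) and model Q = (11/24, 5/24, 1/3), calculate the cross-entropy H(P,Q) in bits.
1.6462 bits

Cross-entropy: H(P,Q) = -Σ p(x) log q(x)

Alternatively: H(P,Q) = H(P) + D_KL(P||Q)
H(P) = 1.5496 bits
D_KL(P||Q) = 0.0966 bits

H(P,Q) = 1.5496 + 0.0966 = 1.6462 bits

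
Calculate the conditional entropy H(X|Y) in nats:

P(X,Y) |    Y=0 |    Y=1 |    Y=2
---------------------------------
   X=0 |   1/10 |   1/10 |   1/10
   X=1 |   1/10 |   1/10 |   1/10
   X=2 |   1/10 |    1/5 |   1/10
1.0751 nats

Using the chain rule: H(X|Y) = H(X,Y) - H(Y)

First, compute H(X,Y) = 2.1640 nats

Marginal P(Y) = (3/10, 2/5, 3/10)
H(Y) = 1.0889 nats

H(X|Y) = H(X,Y) - H(Y) = 2.1640 - 1.0889 = 1.0751 nats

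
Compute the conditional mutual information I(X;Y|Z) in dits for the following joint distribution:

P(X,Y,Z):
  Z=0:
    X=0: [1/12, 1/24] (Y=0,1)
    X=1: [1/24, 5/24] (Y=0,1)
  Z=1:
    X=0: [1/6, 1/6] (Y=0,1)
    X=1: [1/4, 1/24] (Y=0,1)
0.0407 dits

Conditional mutual information: I(X;Y|Z) = H(X|Z) + H(Y|Z) - H(X,Y|Z)

H(Z) = 0.2873
H(X,Z) = 0.5785 → H(X|Z) = 0.2912
H(Y,Z) = 0.5637 → H(Y|Z) = 0.2764
H(X,Y,Z) = 0.8143 → H(X,Y|Z) = 0.5270

I(X;Y|Z) = 0.2912 + 0.2764 - 0.5270 = 0.0407 dits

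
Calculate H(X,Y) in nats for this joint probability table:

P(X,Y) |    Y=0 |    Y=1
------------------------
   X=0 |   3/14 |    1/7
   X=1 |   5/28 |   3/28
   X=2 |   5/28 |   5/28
1.7703 nats

Joint entropy is H(X,Y) = -Σ_{x,y} p(x,y) log p(x,y).

Summing over all non-zero entries:
H(X,Y) = -[3/14·log_e(3/14) + 1/7·log_e(1/7) + 5/28·log_e(5/28) + 3/28·log_e(3/28) + 5/28·log_e(5/28) + 5/28·log_e(5/28)]
H(X,Y) = 1.7703 nats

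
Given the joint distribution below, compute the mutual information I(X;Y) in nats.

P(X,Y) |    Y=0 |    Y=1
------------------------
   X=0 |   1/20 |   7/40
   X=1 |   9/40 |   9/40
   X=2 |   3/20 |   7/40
0.0264 nats

Mutual information: I(X;Y) = H(X) + H(Y) - H(X,Y)

Marginals:
P(X) = (9/40, 9/20, 13/40), H(X) = 1.0602 nats
P(Y) = (17/40, 23/40), H(Y) = 0.6819 nats

Joint entropy: H(X,Y) = 1.7156 nats

I(X;Y) = 1.0602 + 0.6819 - 1.7156 = 0.0264 nats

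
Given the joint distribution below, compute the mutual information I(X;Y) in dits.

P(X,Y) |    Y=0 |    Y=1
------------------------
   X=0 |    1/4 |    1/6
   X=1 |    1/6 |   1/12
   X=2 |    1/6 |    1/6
0.0037 dits

Mutual information: I(X;Y) = H(X) + H(Y) - H(X,Y)

Marginals:
P(X) = (5/12, 1/4, 1/3), H(X) = 0.4680 dits
P(Y) = (7/12, 5/12), H(Y) = 0.2950 dits

Joint entropy: H(X,Y) = 0.7592 dits

I(X;Y) = 0.4680 + 0.2950 - 0.7592 = 0.0037 dits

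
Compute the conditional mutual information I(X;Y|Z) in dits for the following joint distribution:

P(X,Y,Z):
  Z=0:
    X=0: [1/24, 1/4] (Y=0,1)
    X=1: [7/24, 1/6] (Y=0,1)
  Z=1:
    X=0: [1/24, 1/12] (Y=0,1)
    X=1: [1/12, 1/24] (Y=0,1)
0.0475 dits

Conditional mutual information: I(X;Y|Z) = H(X|Z) + H(Y|Z) - H(X,Y|Z)

H(Z) = 0.2442
H(X,Z) = 0.5371 → H(X|Z) = 0.2929
H(Y,Z) = 0.5432 → H(Y|Z) = 0.2990
H(X,Y,Z) = 0.7887 → H(X,Y|Z) = 0.5445

I(X;Y|Z) = 0.2929 + 0.2990 - 0.5445 = 0.0475 dits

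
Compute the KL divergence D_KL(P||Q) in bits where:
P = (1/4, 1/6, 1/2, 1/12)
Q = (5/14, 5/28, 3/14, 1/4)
0.3339 bits

KL divergence: D_KL(P||Q) = Σ p(x) log(p(x)/q(x))

Computing term by term:
  x=0: 1/4 × log_2[(1/4)/(5/14)] = 1/4 × -0.5146 = -0.1286
  x=1: 1/6 × log_2[(1/6)/(5/28)] = 1/6 × -0.0995 = -0.0166
  x=2: 1/2 × log_2[(1/2)/(3/14)] = 1/2 × 1.2224 = 0.6112
  x=3: 1/12 × log_2[(1/12)/(1/4)] = 1/12 × -1.5850 = -0.1321

D_KL(P||Q) = 0.3339 bits

Note: KL divergence is always non-negative and equals 0 iff P = Q.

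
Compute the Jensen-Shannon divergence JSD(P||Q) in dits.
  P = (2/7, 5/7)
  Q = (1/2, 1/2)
0.0106 dits

Jensen-Shannon divergence is:
JSD(P||Q) = 0.5 × D_KL(P||M) + 0.5 × D_KL(Q||M)
where M = 0.5 × (P + Q) is the mixture distribution.

M = 0.5 × (2/7, 5/7) + 0.5 × (1/2, 1/2) = (11/28, 17/28)

D_KL(P||M) = 0.0109 dits
D_KL(Q||M) = 0.0102 dits

JSD(P||Q) = 0.5 × 0.0109 + 0.5 × 0.0102 = 0.0106 dits

Unlike KL divergence, JSD is symmetric and bounded: 0 ≤ JSD ≤ log(2).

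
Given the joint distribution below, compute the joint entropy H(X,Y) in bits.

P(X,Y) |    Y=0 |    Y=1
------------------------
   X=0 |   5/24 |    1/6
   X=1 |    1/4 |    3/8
1.9329 bits

Joint entropy is H(X,Y) = -Σ_{x,y} p(x,y) log p(x,y).

Summing over all non-zero entries:
H(X,Y) = -[5/24·log_2(5/24) + 1/6·log_2(1/6) + 1/4·log_2(1/4) + 3/8·log_2(3/8)]
H(X,Y) = 1.9329 bits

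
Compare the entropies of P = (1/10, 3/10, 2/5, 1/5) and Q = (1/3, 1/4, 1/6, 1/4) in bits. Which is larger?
Q

Computing entropies in bits:
H(P) = 1.8464
H(Q) = 1.9591

Distribution Q has higher entropy.

Intuition: The distribution closer to uniform (more spread out) has higher entropy.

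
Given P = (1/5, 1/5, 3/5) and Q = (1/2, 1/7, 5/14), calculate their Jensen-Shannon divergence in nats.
0.0512 nats

Jensen-Shannon divergence is:
JSD(P||Q) = 0.5 × D_KL(P||M) + 0.5 × D_KL(Q||M)
where M = 0.5 × (P + Q) is the mixture distribution.

M = 0.5 × (1/5, 1/5, 3/5) + 0.5 × (1/2, 1/7, 5/14) = (7/20, 6/35, 0.478571)

D_KL(P||M) = 0.0546 nats
D_KL(Q||M) = 0.0478 nats

JSD(P||Q) = 0.5 × 0.0546 + 0.5 × 0.0478 = 0.0512 nats

Unlike KL divergence, JSD is symmetric and bounded: 0 ≤ JSD ≤ log(2).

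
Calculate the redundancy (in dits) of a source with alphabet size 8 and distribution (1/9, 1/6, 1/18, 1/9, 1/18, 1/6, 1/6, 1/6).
0.0328 dits

Redundancy measures how far a source is from maximum entropy:
R = H_max - H(X)

Maximum entropy for 8 symbols: H_max = log_10(8) = 0.9031 dits
Actual entropy: H(X) = 0.8703 dits
Redundancy: R = 0.9031 - 0.8703 = 0.0328 dits

This redundancy represents potential for compression: the source could be compressed by 0.0328 dits per symbol.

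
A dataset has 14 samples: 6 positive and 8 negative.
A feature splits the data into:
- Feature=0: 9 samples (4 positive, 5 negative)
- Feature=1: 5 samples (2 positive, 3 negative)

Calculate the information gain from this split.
0.0013 bits

Information Gain = H(Y) - H(Y|Feature)

Before split:
P(positive) = 6/14 = 0.4286
H(Y) = 0.9852 bits

After split:
Feature=0: H = 0.9911 bits (weight = 9/14)
Feature=1: H = 0.9710 bits (weight = 5/14)
H(Y|Feature) = (9/14)×0.9911 + (5/14)×0.9710 = 0.9839 bits

Information Gain = 0.9852 - 0.9839 = 0.0013 bits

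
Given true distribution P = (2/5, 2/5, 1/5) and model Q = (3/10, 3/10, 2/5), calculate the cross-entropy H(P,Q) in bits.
1.6540 bits

Cross-entropy: H(P,Q) = -Σ p(x) log q(x)

Alternatively: H(P,Q) = H(P) + D_KL(P||Q)
H(P) = 1.5219 bits
D_KL(P||Q) = 0.1320 bits

H(P,Q) = 1.5219 + 0.1320 = 1.6540 bits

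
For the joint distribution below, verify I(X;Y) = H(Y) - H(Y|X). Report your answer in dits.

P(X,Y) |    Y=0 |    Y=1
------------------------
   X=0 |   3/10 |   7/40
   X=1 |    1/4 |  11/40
I(X;Y) = 0.0053 dits

Mutual information has multiple equivalent forms:
- I(X;Y) = H(X) - H(X|Y)
- I(X;Y) = H(Y) - H(Y|X)
- I(X;Y) = H(X) + H(Y) - H(X,Y)

Computing all quantities:
H(X) = 0.3005, H(Y) = 0.2989, H(X,Y) = 0.5940
H(X|Y) = 0.2952, H(Y|X) = 0.2935

Verification:
H(X) - H(X|Y) = 0.3005 - 0.2952 = 0.0053
H(Y) - H(Y|X) = 0.2989 - 0.2935 = 0.0053
H(X) + H(Y) - H(X,Y) = 0.3005 + 0.2989 - 0.5940 = 0.0053

All forms give I(X;Y) = 0.0053 dits. ✓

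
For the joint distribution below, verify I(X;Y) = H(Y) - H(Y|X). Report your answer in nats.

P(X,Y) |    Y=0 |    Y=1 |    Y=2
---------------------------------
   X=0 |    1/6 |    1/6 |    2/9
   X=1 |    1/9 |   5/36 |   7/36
I(X;Y) = 0.0016 nats

Mutual information has multiple equivalent forms:
- I(X;Y) = H(X) - H(X|Y)
- I(X;Y) = H(Y) - H(Y|X)
- I(X;Y) = H(X) + H(Y) - H(X,Y)

Computing all quantities:
H(X) = 0.6870, H(Y) = 1.0829, H(X,Y) = 1.7682
H(X|Y) = 0.6854, H(Y|X) = 1.0813

Verification:
H(X) - H(X|Y) = 0.6870 - 0.6854 = 0.0016
H(Y) - H(Y|X) = 1.0829 - 1.0813 = 0.0016
H(X) + H(Y) - H(X,Y) = 0.6870 + 1.0829 - 1.7682 = 0.0016

All forms give I(X;Y) = 0.0016 nats. ✓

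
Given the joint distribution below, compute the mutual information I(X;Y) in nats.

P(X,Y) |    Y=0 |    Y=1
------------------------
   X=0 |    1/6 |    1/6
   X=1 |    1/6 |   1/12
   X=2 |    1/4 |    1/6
0.0086 nats

Mutual information: I(X;Y) = H(X) + H(Y) - H(X,Y)

Marginals:
P(X) = (1/3, 1/4, 5/12), H(X) = 1.0776 nats
P(Y) = (7/12, 5/12), H(Y) = 0.6792 nats

Joint entropy: H(X,Y) = 1.7482 nats

I(X;Y) = 1.0776 + 0.6792 - 1.7482 = 0.0086 nats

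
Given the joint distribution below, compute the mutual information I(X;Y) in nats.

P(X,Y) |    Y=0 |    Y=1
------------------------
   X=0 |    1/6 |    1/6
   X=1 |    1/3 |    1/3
0.0000 nats

Mutual information: I(X;Y) = H(X) + H(Y) - H(X,Y)

Marginals:
P(X) = (1/3, 2/3), H(X) = 0.6365 nats
P(Y) = (1/2, 1/2), H(Y) = 0.6931 nats

Joint entropy: H(X,Y) = 1.3297 nats

I(X;Y) = 0.6365 + 0.6931 - 1.3297 = 0.0000 nats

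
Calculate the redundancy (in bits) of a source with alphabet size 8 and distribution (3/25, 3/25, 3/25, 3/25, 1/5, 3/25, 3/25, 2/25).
0.0417 bits

Redundancy measures how far a source is from maximum entropy:
R = H_max - H(X)

Maximum entropy for 8 symbols: H_max = log_2(8) = 3.0000 bits
Actual entropy: H(X) = 2.9583 bits
Redundancy: R = 3.0000 - 2.9583 = 0.0417 bits

This redundancy represents potential for compression: the source could be compressed by 0.0417 bits per symbol.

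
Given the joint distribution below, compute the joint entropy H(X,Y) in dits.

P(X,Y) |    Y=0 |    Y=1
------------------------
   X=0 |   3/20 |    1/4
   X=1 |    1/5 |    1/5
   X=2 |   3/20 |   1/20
0.7423 dits

Joint entropy is H(X,Y) = -Σ_{x,y} p(x,y) log p(x,y).

Summing over all non-zero entries:
H(X,Y) = -[3/20·log_10(3/20) + 1/4·log_10(1/4) + 1/5·log_10(1/5) + 1/5·log_10(1/5) + 3/20·log_10(3/20) + 1/20·log_10(1/20)]
H(X,Y) = 0.7423 dits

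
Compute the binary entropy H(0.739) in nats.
0.5741 nats

The binary entropy function is:
H(p) = -p log(p) - (1-p) log(1-p)

H(0.739) = -0.739 × log_e(0.739) - 0.261 × log_e(0.261)
H(0.739) = 0.5741 nats

Note: Binary entropy is maximized at p=0.5 (H=1 bit) and minimized at p=0 or p=1 (H=0).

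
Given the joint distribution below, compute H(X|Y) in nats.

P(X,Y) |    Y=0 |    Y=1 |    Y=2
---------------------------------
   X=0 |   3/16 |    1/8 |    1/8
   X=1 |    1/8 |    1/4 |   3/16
0.6593 nats

Using the chain rule: H(X|Y) = H(X,Y) - H(Y)

First, compute H(X,Y) = 1.7541 nats

Marginal P(Y) = (5/16, 3/8, 5/16)
H(Y) = 1.0948 nats

H(X|Y) = H(X,Y) - H(Y) = 1.7541 - 1.0948 = 0.6593 nats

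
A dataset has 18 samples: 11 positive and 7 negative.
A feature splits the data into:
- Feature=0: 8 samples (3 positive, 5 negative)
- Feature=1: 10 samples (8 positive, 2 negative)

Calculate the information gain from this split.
0.1388 bits

Information Gain = H(Y) - H(Y|Feature)

Before split:
P(positive) = 11/18 = 0.6111
H(Y) = 0.9641 bits

After split:
Feature=0: H = 0.9544 bits (weight = 8/18)
Feature=1: H = 0.7219 bits (weight = 10/18)
H(Y|Feature) = (8/18)×0.9544 + (10/18)×0.7219 = 0.8253 bits

Information Gain = 0.9641 - 0.8253 = 0.1388 bits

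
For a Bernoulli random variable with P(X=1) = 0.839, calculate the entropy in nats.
0.4413 nats

The binary entropy function is:
H(p) = -p log(p) - (1-p) log(1-p)

H(0.839) = -0.839 × log_e(0.839) - 0.161 × log_e(0.161)
H(0.839) = 0.4413 nats

Note: Binary entropy is maximized at p=0.5 (H=1 bit) and minimized at p=0 or p=1 (H=0).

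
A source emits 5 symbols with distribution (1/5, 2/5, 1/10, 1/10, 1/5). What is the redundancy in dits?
0.0602 dits

Redundancy measures how far a source is from maximum entropy:
R = H_max - H(X)

Maximum entropy for 5 symbols: H_max = log_10(5) = 0.6990 dits
Actual entropy: H(X) = 0.6388 dits
Redundancy: R = 0.6990 - 0.6388 = 0.0602 dits

This redundancy represents potential for compression: the source could be compressed by 0.0602 dits per symbol.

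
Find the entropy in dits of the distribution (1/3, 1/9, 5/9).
0.4069 dits

Shannon entropy is H(X) = -Σ p(x) log p(x).

For P = (1/3, 1/9, 5/9):
H = -1/3 × log_10(1/3) -1/9 × log_10(1/9) -5/9 × log_10(5/9)
H = 0.4069 dits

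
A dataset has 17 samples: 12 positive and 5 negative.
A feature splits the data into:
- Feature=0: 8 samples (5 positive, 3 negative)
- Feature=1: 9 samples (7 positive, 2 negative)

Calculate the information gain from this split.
0.0203 bits

Information Gain = H(Y) - H(Y|Feature)

Before split:
P(positive) = 12/17 = 0.7059
H(Y) = 0.8740 bits

After split:
Feature=0: H = 0.9544 bits (weight = 8/17)
Feature=1: H = 0.7642 bits (weight = 9/17)
H(Y|Feature) = (8/17)×0.9544 + (9/17)×0.7642 = 0.8537 bits

Information Gain = 0.8740 - 0.8537 = 0.0203 bits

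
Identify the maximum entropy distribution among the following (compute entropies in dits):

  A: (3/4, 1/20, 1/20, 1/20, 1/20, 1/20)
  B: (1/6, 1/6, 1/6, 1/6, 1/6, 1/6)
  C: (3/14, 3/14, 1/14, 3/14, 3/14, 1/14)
B

For a discrete distribution over n outcomes, entropy is maximized by the uniform distribution.

Computing entropies:
H(A) = 0.4190 dits
H(B) = 0.7782 dits
H(C) = 0.7372 dits

The uniform distribution (where all probabilities equal 1/6) achieves the maximum entropy of log_10(6) = 0.7782 dits.

Distribution B has the highest entropy.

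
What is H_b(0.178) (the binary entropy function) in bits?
0.6757 bits

The binary entropy function is:
H(p) = -p log(p) - (1-p) log(1-p)

H(0.178) = -0.178 × log_2(0.178) - 0.822 × log_2(0.822)
H(0.178) = 0.6757 bits

Note: Binary entropy is maximized at p=0.5 (H=1 bit) and minimized at p=0 or p=1 (H=0).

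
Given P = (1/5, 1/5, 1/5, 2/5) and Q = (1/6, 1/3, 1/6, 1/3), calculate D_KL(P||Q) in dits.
0.0190 dits

KL divergence: D_KL(P||Q) = Σ p(x) log(p(x)/q(x))

Computing term by term:
  x=0: 1/5 × log_10[(1/5)/(1/6)] = 1/5 × 0.0792 = 0.0158
  x=1: 1/5 × log_10[(1/5)/(1/3)] = 1/5 × -0.2218 = -0.0444
  x=2: 1/5 × log_10[(1/5)/(1/6)] = 1/5 × 0.0792 = 0.0158
  x=3: 2/5 × log_10[(2/5)/(1/3)] = 2/5 × 0.0792 = 0.0317

D_KL(P||Q) = 0.0190 dits

Note: KL divergence is always non-negative and equals 0 iff P = Q.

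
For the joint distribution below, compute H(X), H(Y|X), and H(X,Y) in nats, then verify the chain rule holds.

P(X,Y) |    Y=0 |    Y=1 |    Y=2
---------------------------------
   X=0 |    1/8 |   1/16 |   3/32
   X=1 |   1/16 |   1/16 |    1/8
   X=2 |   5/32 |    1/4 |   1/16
H(X,Y) = 2.0715, H(X) = 1.0585, H(Y|X) = 1.0130 (all in nats)

Chain rule: H(X,Y) = H(X) + H(Y|X)

Left side — joint entropy directly:
H(X,Y) = -Σ p(x,y) log p(x,y) = 2.0715 nats

Right side — compute H(Y|X) from the conditional distributions:
P(X) = (9/32, 1/4, 15/32), so H(X) = 1.0585 nats
H(Y|X) = Σ_x P(X=x) · H(Y|X=x):
  P(Y|X=0) = (4/9, 2/9, 1/3), H(Y|X=0) = 1.0609, weight P(X=0) = 9/32
  P(Y|X=1) = (1/4, 1/4, 1/2), H(Y|X=1) = 1.0397, weight P(X=1) = 1/4
  P(Y|X=2) = (1/3, 8/15, 2/15), H(Y|X=2) = 0.9701, weight P(X=2) = 15/32
H(Y|X) = 1.0130 nats

H(X) + H(Y|X) = 1.0585 + 1.0130 = 2.0715 nats

Both sides equal 2.0715 nats. ✓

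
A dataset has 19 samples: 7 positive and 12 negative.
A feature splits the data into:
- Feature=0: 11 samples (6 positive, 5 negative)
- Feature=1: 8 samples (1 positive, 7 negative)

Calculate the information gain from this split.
0.1451 bits

Information Gain = H(Y) - H(Y|Feature)

Before split:
P(positive) = 7/19 = 0.3684
H(Y) = 0.9495 bits

After split:
Feature=0: H = 0.9940 bits (weight = 11/19)
Feature=1: H = 0.5436 bits (weight = 8/19)
H(Y|Feature) = (11/19)×0.9940 + (8/19)×0.5436 = 0.8044 bits

Information Gain = 0.9495 - 0.8044 = 0.1451 bits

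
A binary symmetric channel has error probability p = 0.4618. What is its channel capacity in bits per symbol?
0.0042 bits

For a binary symmetric channel (BSC) with error probability p:
Capacity C = 1 - H(p) bits per symbol

where H(p) = -p log₂(p) - (1-p) log₂(1-p) is the binary entropy function.

H(0.4618) = 0.9958 bits
C = 1 - 0.9958 = 0.0042 bits per symbol

This means we can reliably transmit up to 0.0042 bits of information per channel use.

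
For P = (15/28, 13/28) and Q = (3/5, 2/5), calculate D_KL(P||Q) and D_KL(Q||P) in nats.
D_KL(P||Q) = 0.0085, D_KL(Q||P) = 0.0084

KL divergence is not symmetric: D_KL(P||Q) ≠ D_KL(Q||P) in general.

D_KL(P||Q) = 0.0085 nats
D_KL(Q||P) = 0.0084 nats

No, they are not equal!

This asymmetry is why KL divergence is not a true distance metric.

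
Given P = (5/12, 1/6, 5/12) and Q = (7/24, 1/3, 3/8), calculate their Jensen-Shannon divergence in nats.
0.0203 nats

Jensen-Shannon divergence is:
JSD(P||Q) = 0.5 × D_KL(P||M) + 0.5 × D_KL(Q||M)
where M = 0.5 × (P + Q) is the mixture distribution.

M = 0.5 × (5/12, 1/6, 5/12) + 0.5 × (7/24, 1/3, 3/8) = (0.354167, 1/4, 0.395833)

D_KL(P||M) = 0.0215 nats
D_KL(Q||M) = 0.0190 nats

JSD(P||Q) = 0.5 × 0.0215 + 0.5 × 0.0190 = 0.0203 nats

Unlike KL divergence, JSD is symmetric and bounded: 0 ≤ JSD ≤ log(2).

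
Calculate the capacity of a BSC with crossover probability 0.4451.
0.0087 bits

For a binary symmetric channel (BSC) with error probability p:
Capacity C = 1 - H(p) bits per symbol

where H(p) = -p log₂(p) - (1-p) log₂(1-p) is the binary entropy function.

H(0.4451) = 0.9913 bits
C = 1 - 0.9913 = 0.0087 bits per symbol

This means we can reliably transmit up to 0.0087 bits of information per channel use.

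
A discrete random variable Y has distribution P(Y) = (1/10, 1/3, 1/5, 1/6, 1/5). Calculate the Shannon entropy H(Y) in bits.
2.2201 bits

Shannon entropy is H(X) = -Σ p(x) log p(x).

For P = (1/10, 1/3, 1/5, 1/6, 1/5):
H = -1/10 × log_2(1/10) -1/3 × log_2(1/3) -1/5 × log_2(1/5) -1/6 × log_2(1/6) -1/5 × log_2(1/5)
H = 2.2201 bits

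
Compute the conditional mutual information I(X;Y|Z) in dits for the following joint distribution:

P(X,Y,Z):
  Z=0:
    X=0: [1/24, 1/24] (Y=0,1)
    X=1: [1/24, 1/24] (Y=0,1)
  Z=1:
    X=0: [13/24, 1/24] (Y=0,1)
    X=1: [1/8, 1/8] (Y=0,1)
0.0407 dits

Conditional mutual information: I(X;Y|Z) = H(X|Z) + H(Y|Z) - H(X,Y|Z)

H(Z) = 0.1957
H(X,Z) = 0.4669 → H(X|Z) = 0.2713
H(Y,Z) = 0.4269 → H(Y|Z) = 0.2313
H(X,Y,Z) = 0.6575 → H(X,Y|Z) = 0.4619

I(X;Y|Z) = 0.2713 + 0.2313 - 0.4619 = 0.0407 dits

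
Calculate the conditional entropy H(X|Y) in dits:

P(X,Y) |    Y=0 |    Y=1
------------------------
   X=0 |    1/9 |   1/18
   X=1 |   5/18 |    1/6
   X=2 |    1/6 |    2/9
0.4365 dits

Using the chain rule: H(X|Y) = H(X,Y) - H(Y)

First, compute H(X,Y) = 0.7348 dits

Marginal P(Y) = (5/9, 4/9)
H(Y) = 0.2983 dits

H(X|Y) = H(X,Y) - H(Y) = 0.7348 - 0.2983 = 0.4365 dits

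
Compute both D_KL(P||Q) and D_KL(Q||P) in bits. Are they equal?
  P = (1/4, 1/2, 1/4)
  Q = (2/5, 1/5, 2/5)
D_KL(P||Q) = 0.3219, D_KL(Q||P) = 0.2781

KL divergence is not symmetric: D_KL(P||Q) ≠ D_KL(Q||P) in general.

D_KL(P||Q) = 0.3219 bits
D_KL(Q||P) = 0.2781 bits

No, they are not equal!

This asymmetry is why KL divergence is not a true distance metric.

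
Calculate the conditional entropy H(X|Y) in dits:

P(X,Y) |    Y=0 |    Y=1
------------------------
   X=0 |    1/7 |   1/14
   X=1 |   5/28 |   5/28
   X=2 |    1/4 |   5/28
0.4573 dits

Using the chain rule: H(X|Y) = H(X,Y) - H(Y)

First, compute H(X,Y) = 0.7539 dits

Marginal P(Y) = (4/7, 3/7)
H(Y) = 0.2966 dits

H(X|Y) = H(X,Y) - H(Y) = 0.7539 - 0.2966 = 0.4573 dits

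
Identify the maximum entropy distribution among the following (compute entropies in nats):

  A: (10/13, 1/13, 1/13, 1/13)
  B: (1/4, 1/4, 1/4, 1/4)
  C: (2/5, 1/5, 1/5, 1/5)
B

For a discrete distribution over n outcomes, entropy is maximized by the uniform distribution.

Computing entropies:
H(A) = 0.7937 nats
H(B) = 1.3863 nats
H(C) = 1.3322 nats

The uniform distribution (where all probabilities equal 1/4) achieves the maximum entropy of log_e(4) = 1.3863 nats.

Distribution B has the highest entropy.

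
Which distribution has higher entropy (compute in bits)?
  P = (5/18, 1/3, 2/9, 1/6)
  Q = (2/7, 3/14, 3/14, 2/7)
Q

Computing entropies in bits:
H(P) = 1.9547
H(Q) = 1.9852

Distribution Q has higher entropy.

Intuition: The distribution closer to uniform (more spread out) has higher entropy.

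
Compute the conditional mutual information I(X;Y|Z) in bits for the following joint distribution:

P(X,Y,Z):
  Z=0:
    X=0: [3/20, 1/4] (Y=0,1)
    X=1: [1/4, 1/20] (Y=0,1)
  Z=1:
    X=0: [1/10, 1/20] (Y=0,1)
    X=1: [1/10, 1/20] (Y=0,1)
0.1129 bits

Conditional mutual information: I(X;Y|Z) = H(X|Z) + H(Y|Z) - H(X,Y|Z)

H(Z) = 0.8813
H(X,Z) = 1.8710 → H(X|Z) = 0.9897
H(Y,Z) = 1.8464 → H(Y|Z) = 0.9651
H(X,Y,Z) = 2.7232 → H(X,Y|Z) = 1.8419

I(X;Y|Z) = 0.9897 + 0.9651 - 1.8419 = 0.1129 bits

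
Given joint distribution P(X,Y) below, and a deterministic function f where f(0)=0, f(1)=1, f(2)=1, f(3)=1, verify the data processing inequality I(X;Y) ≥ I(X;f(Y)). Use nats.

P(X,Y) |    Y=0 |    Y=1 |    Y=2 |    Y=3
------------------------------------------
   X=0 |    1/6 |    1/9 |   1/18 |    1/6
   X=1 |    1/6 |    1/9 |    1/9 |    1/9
I(X;Y) = 0.0150, I(X;f(Y)) = 0.0000, inequality holds: 0.0150 ≥ 0.0000

Data Processing Inequality: For any Markov chain X → Y → Z, we have I(X;Y) ≥ I(X;Z).

Here Z = f(Y) is a deterministic function of Y, forming X → Y → Z.

Original I(X;Y) = 0.0150 nats

After applying f:
P(X,Z) where Z=f(Y):
- P(X,Z=0) = P(X,Y=0)
- P(X,Z=1) = P(X,Y=1) + P(X,Y=2) + P(X,Y=3)

I(X;Z) = I(X;f(Y)) = 0.0000 nats

Verification: 0.0150 ≥ 0.0000 ✓

Information cannot be created by processing; the function f can only lose information about X.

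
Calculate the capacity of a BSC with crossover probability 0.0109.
0.9133 bits

For a binary symmetric channel (BSC) with error probability p:
Capacity C = 1 - H(p) bits per symbol

where H(p) = -p log₂(p) - (1-p) log₂(1-p) is the binary entropy function.

H(0.0109) = 0.0867 bits
C = 1 - 0.0867 = 0.9133 bits per symbol

This means we can reliably transmit up to 0.9133 bits of information per channel use.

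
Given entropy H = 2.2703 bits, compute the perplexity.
4.8242

Perplexity is 2^H (or exp(H) for natural log).

H = 2.2703 bits
Perplexity = 2^2.2703 = 4.8242

Interpretation: The model's uncertainty is equivalent to choosing uniformly among 4.8 options.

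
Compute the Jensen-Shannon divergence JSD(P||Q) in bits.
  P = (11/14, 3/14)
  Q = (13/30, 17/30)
0.0967 bits

Jensen-Shannon divergence is:
JSD(P||Q) = 0.5 × D_KL(P||M) + 0.5 × D_KL(Q||M)
where M = 0.5 × (P + Q) is the mixture distribution.

M = 0.5 × (11/14, 3/14) + 0.5 × (13/30, 17/30) = (0.609524, 0.390476)

D_KL(P||M) = 0.1023 bits
D_KL(Q||M) = 0.0912 bits

JSD(P||Q) = 0.5 × 0.1023 + 0.5 × 0.0912 = 0.0967 bits

Unlike KL divergence, JSD is symmetric and bounded: 0 ≤ JSD ≤ log(2).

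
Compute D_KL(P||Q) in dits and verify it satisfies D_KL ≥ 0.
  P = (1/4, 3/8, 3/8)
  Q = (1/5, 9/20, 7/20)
0.0058 dits

KL divergence satisfies the Gibbs inequality: D_KL(P||Q) ≥ 0 for all distributions P, Q.

D_KL(P||Q) = Σ p(x) log(p(x)/q(x))
Term by term:
  x=0: 1/4 × log_10[(1/4)/(1/5)] = 0.0242
  x=1: 3/8 × log_10[(3/8)/(9/20)] = -0.0297
  x=2: 3/8 × log_10[(3/8)/(7/20)] = 0.0112
D_KL(P||Q) = 0.0058 dits

D_KL(P||Q) = 0.0058 ≥ 0 ✓

This non-negativity is a fundamental property: relative entropy cannot be negative because it measures how different Q is from P.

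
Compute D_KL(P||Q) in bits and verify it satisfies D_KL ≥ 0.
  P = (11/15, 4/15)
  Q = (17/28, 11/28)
0.0507 bits

KL divergence satisfies the Gibbs inequality: D_KL(P||Q) ≥ 0 for all distributions P, Q.

D_KL(P||Q) = Σ p(x) log(p(x)/q(x))
Term by term:
  x=0: 11/15 × log_2[(11/15)/(17/28)] = 0.1998
  x=1: 4/15 × log_2[(4/15)/(11/28)] = -0.1491
D_KL(P||Q) = 0.0507 bits

D_KL(P||Q) = 0.0507 ≥ 0 ✓

This non-negativity is a fundamental property: relative entropy cannot be negative because it measures how different Q is from P.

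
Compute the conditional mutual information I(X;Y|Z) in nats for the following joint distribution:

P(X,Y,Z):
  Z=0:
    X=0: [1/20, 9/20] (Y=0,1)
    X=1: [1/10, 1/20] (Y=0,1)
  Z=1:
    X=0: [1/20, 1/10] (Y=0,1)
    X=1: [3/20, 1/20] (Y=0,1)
0.1242 nats

Conditional mutual information: I(X;Y|Z) = H(X|Z) + H(Y|Z) - H(X,Y|Z)

H(Z) = 0.6474
H(X,Z) = 1.2376 → H(X|Z) = 0.5902
H(Y,Z) = 1.2376 → H(Y|Z) = 0.5902
H(X,Y,Z) = 1.7036 → H(X,Y|Z) = 1.0561

I(X;Y|Z) = 0.5902 + 0.5902 - 1.0561 = 0.1242 nats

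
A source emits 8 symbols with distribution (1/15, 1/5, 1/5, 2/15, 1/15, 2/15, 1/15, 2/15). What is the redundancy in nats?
0.0881 nats

Redundancy measures how far a source is from maximum entropy:
R = H_max - H(X)

Maximum entropy for 8 symbols: H_max = log_e(8) = 2.0794 nats
Actual entropy: H(X) = 1.9913 nats
Redundancy: R = 2.0794 - 1.9913 = 0.0881 nats

This redundancy represents potential for compression: the source could be compressed by 0.0881 nats per symbol.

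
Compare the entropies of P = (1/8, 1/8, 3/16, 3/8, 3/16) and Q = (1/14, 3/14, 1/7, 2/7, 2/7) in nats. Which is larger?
P

Computing entropies in nats:
H(P) = 1.5154
H(Q) = 1.5125

Distribution P has higher entropy.

Intuition: The distribution closer to uniform (more spread out) has higher entropy.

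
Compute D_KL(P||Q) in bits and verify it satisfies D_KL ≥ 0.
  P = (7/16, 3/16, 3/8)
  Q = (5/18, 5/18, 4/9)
0.0885 bits

KL divergence satisfies the Gibbs inequality: D_KL(P||Q) ≥ 0 for all distributions P, Q.

D_KL(P||Q) = Σ p(x) log(p(x)/q(x))
Term by term:
  x=0: 7/16 × log_2[(7/16)/(5/18)] = 0.2867
  x=1: 3/16 × log_2[(3/16)/(5/18)] = -0.1063
  x=2: 3/8 × log_2[(3/8)/(4/9)] = -0.0919
D_KL(P||Q) = 0.0885 bits

D_KL(P||Q) = 0.0885 ≥ 0 ✓

This non-negativity is a fundamental property: relative entropy cannot be negative because it measures how different Q is from P.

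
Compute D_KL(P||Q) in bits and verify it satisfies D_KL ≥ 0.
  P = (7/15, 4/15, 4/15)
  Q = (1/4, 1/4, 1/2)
0.2032 bits

KL divergence satisfies the Gibbs inequality: D_KL(P||Q) ≥ 0 for all distributions P, Q.

D_KL(P||Q) = Σ p(x) log(p(x)/q(x))
Term by term:
  x=0: 7/15 × log_2[(7/15)/(1/4)] = 0.4202
  x=1: 4/15 × log_2[(4/15)/(1/4)] = 0.0248
  x=2: 4/15 × log_2[(4/15)/(1/2)] = -0.2418
D_KL(P||Q) = 0.2032 bits

D_KL(P||Q) = 0.2032 ≥ 0 ✓

This non-negativity is a fundamental property: relative entropy cannot be negative because it measures how different Q is from P.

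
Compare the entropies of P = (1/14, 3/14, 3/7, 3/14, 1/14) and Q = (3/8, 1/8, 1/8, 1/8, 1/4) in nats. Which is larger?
Q

Computing entropies in nats:
H(P) = 1.4003
H(Q) = 1.4942

Distribution Q has higher entropy.

Intuition: The distribution closer to uniform (more spread out) has higher entropy.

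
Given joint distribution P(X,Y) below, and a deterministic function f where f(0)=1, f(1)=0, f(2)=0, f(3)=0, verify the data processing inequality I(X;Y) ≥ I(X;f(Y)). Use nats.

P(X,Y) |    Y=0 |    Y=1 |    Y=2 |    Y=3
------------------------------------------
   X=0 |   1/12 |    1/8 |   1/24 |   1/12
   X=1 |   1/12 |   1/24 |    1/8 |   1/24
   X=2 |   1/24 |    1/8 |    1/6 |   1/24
I(X;Y) = 0.0827, I(X;f(Y)) = 0.0190, inequality holds: 0.0827 ≥ 0.0190

Data Processing Inequality: For any Markov chain X → Y → Z, we have I(X;Y) ≥ I(X;Z).

Here Z = f(Y) is a deterministic function of Y, forming X → Y → Z.

Original I(X;Y) = 0.0827 nats

After applying f:
P(X,Z) where Z=f(Y):
- P(X,Z=0) = P(X,Y=1) + P(X,Y=2) + P(X,Y=3)
- P(X,Z=1) = P(X,Y=0)

I(X;Z) = I(X;f(Y)) = 0.0190 nats

Verification: 0.0827 ≥ 0.0190 ✓

Information cannot be created by processing; the function f can only lose information about X.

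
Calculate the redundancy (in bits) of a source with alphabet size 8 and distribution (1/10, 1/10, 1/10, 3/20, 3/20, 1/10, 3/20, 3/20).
0.0290 bits

Redundancy measures how far a source is from maximum entropy:
R = H_max - H(X)

Maximum entropy for 8 symbols: H_max = log_2(8) = 3.0000 bits
Actual entropy: H(X) = 2.9710 bits
Redundancy: R = 3.0000 - 2.9710 = 0.0290 bits

This redundancy represents potential for compression: the source could be compressed by 0.0290 bits per symbol.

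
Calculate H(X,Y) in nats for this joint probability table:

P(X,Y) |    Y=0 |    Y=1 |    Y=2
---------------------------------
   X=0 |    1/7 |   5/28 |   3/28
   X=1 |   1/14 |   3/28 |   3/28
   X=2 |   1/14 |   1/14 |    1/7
2.1471 nats

Joint entropy is H(X,Y) = -Σ_{x,y} p(x,y) log p(x,y).

Summing over all non-zero entries:
H(X,Y) = -[1/7·log_e(1/7) + 5/28·log_e(5/28) + 3/28·log_e(3/28) + 1/14·log_e(1/14) + 3/28·log_e(3/28) + 3/28·log_e(3/28) + 1/14·log_e(1/14) + 1/14·log_e(1/14) + 1/7·log_e(1/7)]
H(X,Y) = 2.1471 nats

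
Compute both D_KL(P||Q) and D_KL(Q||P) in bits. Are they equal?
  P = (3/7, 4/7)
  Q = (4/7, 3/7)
D_KL(P||Q) = 0.0593, D_KL(Q||P) = 0.0593

KL divergence is not symmetric: D_KL(P||Q) ≠ D_KL(Q||P) in general.

D_KL(P||Q) = 0.0593 bits
D_KL(Q||P) = 0.0593 bits

In this case they happen to be equal (to 4 decimal places).

This asymmetry is why KL divergence is not a true distance metric.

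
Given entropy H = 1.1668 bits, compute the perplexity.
2.2451

Perplexity is 2^H (or exp(H) for natural log).

H = 1.1668 bits
Perplexity = 2^1.1668 = 2.2451

Interpretation: The model's uncertainty is equivalent to choosing uniformly among 2.2 options.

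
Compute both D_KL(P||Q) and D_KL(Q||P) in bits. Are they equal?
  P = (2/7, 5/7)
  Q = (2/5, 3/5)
D_KL(P||Q) = 0.0410, D_KL(Q||P) = 0.0432

KL divergence is not symmetric: D_KL(P||Q) ≠ D_KL(Q||P) in general.

D_KL(P||Q) = 0.0410 bits
D_KL(Q||P) = 0.0432 bits

No, they are not equal!

This asymmetry is why KL divergence is not a true distance metric.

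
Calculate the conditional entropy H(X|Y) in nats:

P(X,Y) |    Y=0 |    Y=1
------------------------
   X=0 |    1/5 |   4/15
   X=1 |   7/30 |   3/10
0.6909 nats

Using the chain rule: H(X|Y) = H(X,Y) - H(Y)

First, compute H(X,Y) = 1.3751 nats

Marginal P(Y) = (13/30, 17/30)
H(Y) = 0.6842 nats

H(X|Y) = H(X,Y) - H(Y) = 1.3751 - 0.6842 = 0.6909 nats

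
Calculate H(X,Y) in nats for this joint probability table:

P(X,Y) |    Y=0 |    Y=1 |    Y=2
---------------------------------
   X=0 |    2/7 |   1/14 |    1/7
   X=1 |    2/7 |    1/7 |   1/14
1.6488 nats

Joint entropy is H(X,Y) = -Σ_{x,y} p(x,y) log p(x,y).

Summing over all non-zero entries:
H(X,Y) = -[2/7·log_e(2/7) + 1/14·log_e(1/14) + 1/7·log_e(1/7) + 2/7·log_e(2/7) + 1/7·log_e(1/7) + 1/14·log_e(1/14)]
H(X,Y) = 1.6488 nats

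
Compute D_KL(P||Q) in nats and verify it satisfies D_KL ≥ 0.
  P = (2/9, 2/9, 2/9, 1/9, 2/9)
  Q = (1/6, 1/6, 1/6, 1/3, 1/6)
0.1336 nats

KL divergence satisfies the Gibbs inequality: D_KL(P||Q) ≥ 0 for all distributions P, Q.

D_KL(P||Q) = Σ p(x) log(p(x)/q(x))
Term by term:
  x=0: 2/9 × log_e[(2/9)/(1/6)] = 0.0639
  x=1: 2/9 × log_e[(2/9)/(1/6)] = 0.0639
  x=2: 2/9 × log_e[(2/9)/(1/6)] = 0.0639
  x=3: 1/9 × log_e[(1/9)/(1/3)] = -0.1221
  x=4: 2/9 × log_e[(2/9)/(1/6)] = 0.0639
D_KL(P||Q) = 0.1336 nats

D_KL(P||Q) = 0.1336 ≥ 0 ✓

This non-negativity is a fundamental property: relative entropy cannot be negative because it measures how different Q is from P.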